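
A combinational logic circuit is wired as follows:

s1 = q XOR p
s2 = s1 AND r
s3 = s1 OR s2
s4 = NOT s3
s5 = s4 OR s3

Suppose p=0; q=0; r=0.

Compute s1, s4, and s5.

s1 = 0; s4 = 1; s5 = 1

s1 = q XOR p = 0 XOR 0 = 0
s2 = s1 AND r = 0 AND 0 = 0
s3 = s1 OR s2 = 0 OR 0 = 0
s4 = NOT s3 = NOT 0 = 1
s5 = s4 OR s3 = 1 OR 0 = 1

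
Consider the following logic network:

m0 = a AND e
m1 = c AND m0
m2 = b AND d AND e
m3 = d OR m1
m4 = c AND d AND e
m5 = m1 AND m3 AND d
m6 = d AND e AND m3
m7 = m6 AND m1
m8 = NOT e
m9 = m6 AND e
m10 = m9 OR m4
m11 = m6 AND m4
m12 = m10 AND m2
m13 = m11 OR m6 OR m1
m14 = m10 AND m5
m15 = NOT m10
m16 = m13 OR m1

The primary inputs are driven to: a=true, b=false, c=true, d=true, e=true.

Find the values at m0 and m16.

m0 = a AND e = true AND true = true
m1 = c AND m0 = true AND true = true
m3 = d OR m1 = true OR true = true
m4 = c AND d AND e = true AND true AND true = true
m6 = d AND e AND m3 = true AND true AND true = true
m11 = m6 AND m4 = true AND true = true
m13 = m11 OR m6 OR m1 = true OR true OR true = true
m16 = m13 OR m1 = true OR true = true

m0 = true, m16 = true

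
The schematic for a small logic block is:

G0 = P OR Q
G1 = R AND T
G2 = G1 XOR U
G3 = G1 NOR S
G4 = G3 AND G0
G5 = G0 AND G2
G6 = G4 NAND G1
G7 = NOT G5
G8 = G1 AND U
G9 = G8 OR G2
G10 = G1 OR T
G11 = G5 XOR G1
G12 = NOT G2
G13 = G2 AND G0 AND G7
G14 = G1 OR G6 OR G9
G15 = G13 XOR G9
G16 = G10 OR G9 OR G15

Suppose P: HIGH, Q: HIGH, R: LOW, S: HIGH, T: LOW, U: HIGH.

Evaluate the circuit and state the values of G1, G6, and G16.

G0 = P OR Q = HIGH OR HIGH = HIGH
G1 = R AND T = LOW AND LOW = LOW
G2 = G1 XOR U = LOW XOR HIGH = HIGH
G3 = G1 NOR S = LOW NOR HIGH = LOW
G4 = G3 AND G0 = LOW AND HIGH = LOW
G5 = G0 AND G2 = HIGH AND HIGH = HIGH
G6 = G4 NAND G1 = LOW NAND LOW = HIGH
G7 = NOT G5 = NOT HIGH = LOW
G8 = G1 AND U = LOW AND HIGH = LOW
G9 = G8 OR G2 = LOW OR HIGH = HIGH
G10 = G1 OR T = LOW OR LOW = LOW
G13 = G2 AND G0 AND G7 = HIGH AND HIGH AND LOW = LOW
G15 = G13 XOR G9 = LOW XOR HIGH = HIGH
G16 = G10 OR G9 OR G15 = LOW OR HIGH OR HIGH = HIGH

G1 = LOW; G6 = HIGH; G16 = HIGH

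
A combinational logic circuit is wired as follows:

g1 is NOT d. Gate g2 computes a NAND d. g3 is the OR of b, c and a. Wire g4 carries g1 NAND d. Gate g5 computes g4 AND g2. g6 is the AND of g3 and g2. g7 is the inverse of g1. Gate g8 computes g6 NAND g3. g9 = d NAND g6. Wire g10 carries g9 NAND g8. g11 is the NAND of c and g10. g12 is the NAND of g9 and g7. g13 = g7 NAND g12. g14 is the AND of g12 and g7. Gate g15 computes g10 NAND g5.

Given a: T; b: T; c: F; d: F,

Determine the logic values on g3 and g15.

g1 = NOT d = NOT F = T
g2 = a NAND d = T NAND F = T
g3 = b OR c OR a = T OR F OR T = T
g4 = g1 NAND d = T NAND F = T
g5 = g4 AND g2 = T AND T = T
g6 = g3 AND g2 = T AND T = T
g8 = g6 NAND g3 = T NAND T = F
g9 = d NAND g6 = F NAND T = T
g10 = g9 NAND g8 = T NAND F = T
g15 = g10 NAND g5 = T NAND T = F

g3 = T; g15 = F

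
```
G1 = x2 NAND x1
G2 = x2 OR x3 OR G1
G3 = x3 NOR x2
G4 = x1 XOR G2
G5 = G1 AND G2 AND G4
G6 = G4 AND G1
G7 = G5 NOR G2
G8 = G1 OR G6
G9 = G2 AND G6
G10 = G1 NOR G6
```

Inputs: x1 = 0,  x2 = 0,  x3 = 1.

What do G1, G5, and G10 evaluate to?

G1 = 1; G5 = 1; G10 = 0

G1 = x2 NAND x1 = 0 NAND 0 = 1
G2 = x2 OR x3 OR G1 = 0 OR 1 OR 1 = 1
G4 = x1 XOR G2 = 0 XOR 1 = 1
G5 = G1 AND G2 AND G4 = 1 AND 1 AND 1 = 1
G6 = G4 AND G1 = 1 AND 1 = 1
G10 = G1 NOR G6 = 1 NOR 1 = 0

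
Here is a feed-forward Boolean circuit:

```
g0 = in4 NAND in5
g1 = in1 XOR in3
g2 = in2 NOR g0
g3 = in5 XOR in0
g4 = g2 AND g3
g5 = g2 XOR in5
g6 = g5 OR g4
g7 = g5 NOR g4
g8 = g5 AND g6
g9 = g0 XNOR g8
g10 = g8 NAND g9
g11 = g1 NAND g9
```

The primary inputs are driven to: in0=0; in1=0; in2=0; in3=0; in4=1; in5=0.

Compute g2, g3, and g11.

g2 = 0, g3 = 0, g11 = 1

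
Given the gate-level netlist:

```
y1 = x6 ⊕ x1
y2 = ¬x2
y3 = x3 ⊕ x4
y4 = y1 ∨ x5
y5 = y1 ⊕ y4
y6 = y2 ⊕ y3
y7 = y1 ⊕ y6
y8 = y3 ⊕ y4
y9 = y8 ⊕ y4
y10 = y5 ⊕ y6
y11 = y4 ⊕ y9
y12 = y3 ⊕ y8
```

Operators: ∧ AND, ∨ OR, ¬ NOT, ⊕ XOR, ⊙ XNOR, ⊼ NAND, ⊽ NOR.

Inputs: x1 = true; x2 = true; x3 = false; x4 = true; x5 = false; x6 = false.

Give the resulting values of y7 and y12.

y7 = false  y12 = true

y1 = x6 XOR x1 = false XOR true = true
y2 = NOT x2 = NOT true = false
y3 = x3 XOR x4 = false XOR true = true
y4 = y1 OR x5 = true OR false = true
y6 = y2 XOR y3 = false XOR true = true
y7 = y1 XOR y6 = true XOR true = false
y8 = y3 XOR y4 = true XOR true = false
y12 = y3 XOR y8 = true XOR false = true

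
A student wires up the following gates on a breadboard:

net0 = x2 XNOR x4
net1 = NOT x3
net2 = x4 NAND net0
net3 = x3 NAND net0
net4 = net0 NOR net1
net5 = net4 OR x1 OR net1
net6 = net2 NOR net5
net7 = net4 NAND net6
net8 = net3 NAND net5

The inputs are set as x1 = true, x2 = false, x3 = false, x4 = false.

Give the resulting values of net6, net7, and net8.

net0 = x2 XNOR x4 = false XNOR false = true
net1 = NOT x3 = NOT false = true
net2 = x4 NAND net0 = false NAND true = true
net3 = x3 NAND net0 = false NAND true = true
net4 = net0 NOR net1 = true NOR true = false
net5 = net4 OR x1 OR net1 = false OR true OR true = true
net6 = net2 NOR net5 = true NOR true = false
net7 = net4 NAND net6 = false NAND false = true
net8 = net3 NAND net5 = true NAND true = false

net6 = false, net7 = true, net8 = false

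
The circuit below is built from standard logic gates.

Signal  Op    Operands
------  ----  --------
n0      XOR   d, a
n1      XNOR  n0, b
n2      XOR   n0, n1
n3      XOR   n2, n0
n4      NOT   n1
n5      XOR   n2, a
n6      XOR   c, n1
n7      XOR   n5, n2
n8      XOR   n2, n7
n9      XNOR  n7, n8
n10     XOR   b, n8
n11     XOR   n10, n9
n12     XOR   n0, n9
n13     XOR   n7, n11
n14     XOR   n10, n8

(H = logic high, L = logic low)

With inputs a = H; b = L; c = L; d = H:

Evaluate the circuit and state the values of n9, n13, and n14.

n0 = d XOR a = H XOR H = L
n1 = n0 XNOR b = L XNOR L = H
n2 = n0 XOR n1 = L XOR H = H
n5 = n2 XOR a = H XOR H = L
n7 = n5 XOR n2 = L XOR H = H
n8 = n2 XOR n7 = H XOR H = L
n9 = n7 XNOR n8 = H XNOR L = L
n10 = b XOR n8 = L XOR L = L
n11 = n10 XOR n9 = L XOR L = L
n13 = n7 XOR n11 = H XOR L = H
n14 = n10 XOR n8 = L XOR L = L

n9 = L; n13 = H; n14 = L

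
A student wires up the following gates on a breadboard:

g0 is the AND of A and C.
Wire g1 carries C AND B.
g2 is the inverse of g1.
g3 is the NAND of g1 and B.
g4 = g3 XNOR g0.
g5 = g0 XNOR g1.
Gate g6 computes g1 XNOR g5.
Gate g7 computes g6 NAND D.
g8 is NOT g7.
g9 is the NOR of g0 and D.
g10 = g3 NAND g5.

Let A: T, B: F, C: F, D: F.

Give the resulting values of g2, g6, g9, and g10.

g0 = A AND C = T AND F = F
g1 = C AND B = F AND F = F
g2 = NOT g1 = NOT F = T
g3 = g1 NAND B = F NAND F = T
g5 = g0 XNOR g1 = F XNOR F = T
g6 = g1 XNOR g5 = F XNOR T = F
g9 = g0 NOR D = F NOR F = T
g10 = g3 NAND g5 = T NAND T = F

g2 = T, g6 = F, g9 = T, g10 = F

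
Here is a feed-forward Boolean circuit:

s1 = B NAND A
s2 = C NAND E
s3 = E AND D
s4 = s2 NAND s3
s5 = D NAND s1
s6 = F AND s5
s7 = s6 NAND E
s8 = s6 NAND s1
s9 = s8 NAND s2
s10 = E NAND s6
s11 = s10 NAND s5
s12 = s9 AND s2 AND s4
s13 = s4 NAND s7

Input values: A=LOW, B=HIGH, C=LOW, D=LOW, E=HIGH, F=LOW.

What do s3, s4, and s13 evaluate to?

s3 = LOW, s4 = HIGH, s13 = LOW

s1 = B NAND A = HIGH NAND LOW = HIGH
s2 = C NAND E = LOW NAND HIGH = HIGH
s3 = E AND D = HIGH AND LOW = LOW
s4 = s2 NAND s3 = HIGH NAND LOW = HIGH
s5 = D NAND s1 = LOW NAND HIGH = HIGH
s6 = F AND s5 = LOW AND HIGH = LOW
s7 = s6 NAND E = LOW NAND HIGH = HIGH
s13 = s4 NAND s7 = HIGH NAND HIGH = LOW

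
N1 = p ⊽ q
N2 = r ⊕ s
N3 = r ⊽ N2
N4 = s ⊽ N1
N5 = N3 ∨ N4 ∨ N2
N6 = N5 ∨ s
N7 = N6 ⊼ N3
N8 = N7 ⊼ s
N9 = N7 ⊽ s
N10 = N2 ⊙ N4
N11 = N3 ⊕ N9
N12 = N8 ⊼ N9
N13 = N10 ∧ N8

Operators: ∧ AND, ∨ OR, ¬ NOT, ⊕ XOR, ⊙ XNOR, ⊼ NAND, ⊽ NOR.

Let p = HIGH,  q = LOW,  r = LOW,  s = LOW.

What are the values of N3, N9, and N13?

N1 = p NOR q = HIGH NOR LOW = LOW
N2 = r XOR s = LOW XOR LOW = LOW
N3 = r NOR N2 = LOW NOR LOW = HIGH
N4 = s NOR N1 = LOW NOR LOW = HIGH
N5 = N3 OR N4 OR N2 = HIGH OR HIGH OR LOW = HIGH
N6 = N5 OR s = HIGH OR LOW = HIGH
N7 = N6 NAND N3 = HIGH NAND HIGH = LOW
N8 = N7 NAND s = LOW NAND LOW = HIGH
N9 = N7 NOR s = LOW NOR LOW = HIGH
N10 = N2 XNOR N4 = LOW XNOR HIGH = LOW
N13 = N10 AND N8 = LOW AND HIGH = LOW

N3 = HIGH, N9 = HIGH, N13 = LOW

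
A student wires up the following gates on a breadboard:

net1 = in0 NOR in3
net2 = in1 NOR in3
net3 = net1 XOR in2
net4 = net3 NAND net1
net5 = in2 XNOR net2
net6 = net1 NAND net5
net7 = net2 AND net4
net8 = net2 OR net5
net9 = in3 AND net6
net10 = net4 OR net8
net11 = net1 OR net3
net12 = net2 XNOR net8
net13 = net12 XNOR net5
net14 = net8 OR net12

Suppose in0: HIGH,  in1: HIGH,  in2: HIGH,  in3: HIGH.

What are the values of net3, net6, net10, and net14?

net1 = in0 NOR in3 = HIGH NOR HIGH = LOW
net2 = in1 NOR in3 = HIGH NOR HIGH = LOW
net3 = net1 XOR in2 = LOW XOR HIGH = HIGH
net4 = net3 NAND net1 = HIGH NAND LOW = HIGH
net5 = in2 XNOR net2 = HIGH XNOR LOW = LOW
net6 = net1 NAND net5 = LOW NAND LOW = HIGH
net8 = net2 OR net5 = LOW OR LOW = LOW
net10 = net4 OR net8 = HIGH OR LOW = HIGH
net12 = net2 XNOR net8 = LOW XNOR LOW = HIGH
net14 = net8 OR net12 = LOW OR HIGH = HIGH

net3 = HIGH, net6 = HIGH, net10 = HIGH, net14 = HIGH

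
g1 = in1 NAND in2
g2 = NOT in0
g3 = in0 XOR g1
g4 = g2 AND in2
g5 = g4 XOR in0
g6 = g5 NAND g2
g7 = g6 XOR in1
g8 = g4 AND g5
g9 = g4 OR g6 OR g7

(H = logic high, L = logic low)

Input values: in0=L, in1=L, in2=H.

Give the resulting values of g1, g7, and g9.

g1 = H, g7 = L, g9 = H

g1 = in1 NAND in2 = L NAND H = H
g2 = NOT in0 = NOT L = H
g4 = g2 AND in2 = H AND H = H
g5 = g4 XOR in0 = H XOR L = H
g6 = g5 NAND g2 = H NAND H = L
g7 = g6 XOR in1 = L XOR L = L
g9 = g4 OR g6 OR g7 = H OR L OR L = H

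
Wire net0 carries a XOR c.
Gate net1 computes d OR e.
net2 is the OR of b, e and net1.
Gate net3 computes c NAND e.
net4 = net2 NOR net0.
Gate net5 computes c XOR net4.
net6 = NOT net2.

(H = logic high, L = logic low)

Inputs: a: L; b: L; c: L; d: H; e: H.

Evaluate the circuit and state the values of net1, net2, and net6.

net1 = d OR e = H OR H = H
net2 = b OR e OR net1 = L OR H OR H = H
net6 = NOT net2 = NOT H = L

net1 = H, net2 = H, net6 = L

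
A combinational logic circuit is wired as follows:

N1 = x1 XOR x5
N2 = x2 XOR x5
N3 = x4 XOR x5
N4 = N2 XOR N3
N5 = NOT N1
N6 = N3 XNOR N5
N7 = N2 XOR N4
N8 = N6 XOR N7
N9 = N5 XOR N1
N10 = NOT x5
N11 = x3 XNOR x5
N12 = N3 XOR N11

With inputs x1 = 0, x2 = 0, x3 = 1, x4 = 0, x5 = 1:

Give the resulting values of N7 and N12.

N2 = x2 XOR x5 = 0 XOR 1 = 1
N3 = x4 XOR x5 = 0 XOR 1 = 1
N4 = N2 XOR N3 = 1 XOR 1 = 0
N7 = N2 XOR N4 = 1 XOR 0 = 1
N11 = x3 XNOR x5 = 1 XNOR 1 = 1
N12 = N3 XOR N11 = 1 XOR 1 = 0

N7 = 1; N12 = 0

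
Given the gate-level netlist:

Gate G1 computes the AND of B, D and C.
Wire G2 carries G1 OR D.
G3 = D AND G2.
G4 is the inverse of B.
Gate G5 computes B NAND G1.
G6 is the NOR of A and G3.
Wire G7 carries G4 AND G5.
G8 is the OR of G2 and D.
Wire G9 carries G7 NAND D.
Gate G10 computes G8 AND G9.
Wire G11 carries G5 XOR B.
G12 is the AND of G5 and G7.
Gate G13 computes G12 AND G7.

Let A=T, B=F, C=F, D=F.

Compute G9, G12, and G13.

G1 = B AND D AND C = F AND F AND F = F
G4 = NOT B = NOT F = T
G5 = B NAND G1 = F NAND F = T
G7 = G4 AND G5 = T AND T = T
G9 = G7 NAND D = T NAND F = T
G12 = G5 AND G7 = T AND T = T
G13 = G12 AND G7 = T AND T = T

G9 = T  G12 = T  G13 = T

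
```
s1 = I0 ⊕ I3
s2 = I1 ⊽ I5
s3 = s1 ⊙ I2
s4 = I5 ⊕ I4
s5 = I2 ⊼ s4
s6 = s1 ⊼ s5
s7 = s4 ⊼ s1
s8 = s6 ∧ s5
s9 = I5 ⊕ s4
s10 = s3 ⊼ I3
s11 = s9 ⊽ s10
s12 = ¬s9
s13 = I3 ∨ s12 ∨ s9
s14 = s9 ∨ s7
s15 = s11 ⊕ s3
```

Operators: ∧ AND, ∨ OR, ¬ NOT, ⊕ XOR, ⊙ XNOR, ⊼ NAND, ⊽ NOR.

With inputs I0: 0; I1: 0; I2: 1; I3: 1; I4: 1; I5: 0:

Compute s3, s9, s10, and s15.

s3 = 1  s9 = 1  s10 = 0  s15 = 1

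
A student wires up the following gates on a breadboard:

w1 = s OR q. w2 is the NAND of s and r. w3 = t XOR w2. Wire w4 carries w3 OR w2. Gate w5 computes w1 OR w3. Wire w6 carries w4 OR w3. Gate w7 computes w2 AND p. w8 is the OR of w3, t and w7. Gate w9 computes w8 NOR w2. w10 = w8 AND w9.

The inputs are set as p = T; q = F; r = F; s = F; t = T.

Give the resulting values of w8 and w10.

w8 = T; w10 = F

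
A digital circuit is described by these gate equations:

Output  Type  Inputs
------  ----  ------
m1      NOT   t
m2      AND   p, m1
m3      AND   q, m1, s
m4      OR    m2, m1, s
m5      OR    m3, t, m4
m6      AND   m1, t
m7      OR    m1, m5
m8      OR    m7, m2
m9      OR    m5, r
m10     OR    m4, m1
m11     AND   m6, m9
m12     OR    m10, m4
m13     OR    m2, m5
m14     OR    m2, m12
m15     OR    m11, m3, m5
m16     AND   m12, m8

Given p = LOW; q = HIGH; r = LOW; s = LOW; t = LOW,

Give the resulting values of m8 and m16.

m8 = HIGH, m16 = HIGH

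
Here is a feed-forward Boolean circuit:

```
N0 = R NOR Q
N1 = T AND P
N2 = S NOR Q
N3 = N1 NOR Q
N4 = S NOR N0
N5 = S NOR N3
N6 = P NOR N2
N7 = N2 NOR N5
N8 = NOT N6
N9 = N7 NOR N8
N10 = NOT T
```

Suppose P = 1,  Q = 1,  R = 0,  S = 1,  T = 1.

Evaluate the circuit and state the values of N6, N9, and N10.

N6 = 0, N9 = 0, N10 = 0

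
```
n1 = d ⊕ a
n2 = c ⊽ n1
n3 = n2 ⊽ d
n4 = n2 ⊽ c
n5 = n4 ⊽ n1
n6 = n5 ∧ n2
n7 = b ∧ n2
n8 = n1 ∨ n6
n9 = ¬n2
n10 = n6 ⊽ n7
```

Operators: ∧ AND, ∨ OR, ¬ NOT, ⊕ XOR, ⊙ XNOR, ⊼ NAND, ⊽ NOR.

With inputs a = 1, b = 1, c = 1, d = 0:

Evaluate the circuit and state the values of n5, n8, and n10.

n1 = d XOR a = 0 XOR 1 = 1
n2 = c NOR n1 = 1 NOR 1 = 0
n4 = n2 NOR c = 0 NOR 1 = 0
n5 = n4 NOR n1 = 0 NOR 1 = 0
n6 = n5 AND n2 = 0 AND 0 = 0
n7 = b AND n2 = 1 AND 0 = 0
n8 = n1 OR n6 = 1 OR 0 = 1
n10 = n6 NOR n7 = 0 NOR 0 = 1

n5 = 0  n8 = 1  n10 = 1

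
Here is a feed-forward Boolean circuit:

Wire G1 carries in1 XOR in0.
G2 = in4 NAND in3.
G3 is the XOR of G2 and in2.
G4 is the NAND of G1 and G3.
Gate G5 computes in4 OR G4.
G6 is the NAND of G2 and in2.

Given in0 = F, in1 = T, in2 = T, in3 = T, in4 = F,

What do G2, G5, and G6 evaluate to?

G2 = T, G5 = T, G6 = F

G1 = in1 XOR in0 = T XOR F = T
G2 = in4 NAND in3 = F NAND T = T
G3 = G2 XOR in2 = T XOR T = F
G4 = G1 NAND G3 = T NAND F = T
G5 = in4 OR G4 = F OR T = T
G6 = G2 NAND in2 = T NAND T = F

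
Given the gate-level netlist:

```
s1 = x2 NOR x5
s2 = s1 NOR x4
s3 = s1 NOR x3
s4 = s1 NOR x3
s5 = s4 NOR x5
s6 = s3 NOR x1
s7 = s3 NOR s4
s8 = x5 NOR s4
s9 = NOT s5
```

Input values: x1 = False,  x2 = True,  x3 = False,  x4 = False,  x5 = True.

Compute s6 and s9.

s1 = x2 NOR x5 = True NOR True = False
s3 = s1 NOR x3 = False NOR False = True
s4 = s1 NOR x3 = False NOR False = True
s5 = s4 NOR x5 = True NOR True = False
s6 = s3 NOR x1 = True NOR False = False
s9 = NOT s5 = NOT False = True

s6 = False, s9 = True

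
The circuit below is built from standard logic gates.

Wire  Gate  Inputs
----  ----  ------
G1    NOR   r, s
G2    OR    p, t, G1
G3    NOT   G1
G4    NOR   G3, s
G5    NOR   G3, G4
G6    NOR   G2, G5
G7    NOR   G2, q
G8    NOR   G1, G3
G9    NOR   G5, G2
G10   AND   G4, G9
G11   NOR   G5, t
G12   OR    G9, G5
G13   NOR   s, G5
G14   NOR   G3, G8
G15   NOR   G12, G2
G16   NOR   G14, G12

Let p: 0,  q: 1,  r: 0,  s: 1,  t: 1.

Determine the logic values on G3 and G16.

G3 = 1, G16 = 1

G1 = r NOR s = 0 NOR 1 = 0
G2 = p OR t OR G1 = 0 OR 1 OR 0 = 1
G3 = NOT G1 = NOT 0 = 1
G4 = G3 NOR s = 1 NOR 1 = 0
G5 = G3 NOR G4 = 1 NOR 0 = 0
G8 = G1 NOR G3 = 0 NOR 1 = 0
G9 = G5 NOR G2 = 0 NOR 1 = 0
G12 = G9 OR G5 = 0 OR 0 = 0
G14 = G3 NOR G8 = 1 NOR 0 = 0
G16 = G14 NOR G12 = 0 NOR 0 = 1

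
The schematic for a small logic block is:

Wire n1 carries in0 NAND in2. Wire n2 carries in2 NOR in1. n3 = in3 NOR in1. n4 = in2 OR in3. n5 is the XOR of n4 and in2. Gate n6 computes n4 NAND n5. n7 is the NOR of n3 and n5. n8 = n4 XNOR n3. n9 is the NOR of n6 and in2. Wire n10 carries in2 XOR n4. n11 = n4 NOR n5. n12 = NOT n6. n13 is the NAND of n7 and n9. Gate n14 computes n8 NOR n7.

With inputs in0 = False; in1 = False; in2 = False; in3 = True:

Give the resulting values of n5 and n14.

n3 = in3 NOR in1 = True NOR False = False
n4 = in2 OR in3 = False OR True = True
n5 = n4 XOR in2 = True XOR False = True
n7 = n3 NOR n5 = False NOR True = False
n8 = n4 XNOR n3 = True XNOR False = False
n14 = n8 NOR n7 = False NOR False = True

n5 = True  n14 = True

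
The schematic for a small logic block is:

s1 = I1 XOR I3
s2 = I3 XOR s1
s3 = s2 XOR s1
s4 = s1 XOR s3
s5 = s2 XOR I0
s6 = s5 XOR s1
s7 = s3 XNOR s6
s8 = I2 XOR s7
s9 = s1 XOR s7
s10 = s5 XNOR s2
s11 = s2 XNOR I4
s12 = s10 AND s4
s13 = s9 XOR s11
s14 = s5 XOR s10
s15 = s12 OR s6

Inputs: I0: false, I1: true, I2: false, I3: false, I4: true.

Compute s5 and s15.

s5 = true; s15 = true

s1 = I1 XOR I3 = true XOR false = true
s2 = I3 XOR s1 = false XOR true = true
s3 = s2 XOR s1 = true XOR true = false
s4 = s1 XOR s3 = true XOR false = true
s5 = s2 XOR I0 = true XOR false = true
s6 = s5 XOR s1 = true XOR true = false
s10 = s5 XNOR s2 = true XNOR true = true
s12 = s10 AND s4 = true AND true = true
s15 = s12 OR s6 = true OR false = true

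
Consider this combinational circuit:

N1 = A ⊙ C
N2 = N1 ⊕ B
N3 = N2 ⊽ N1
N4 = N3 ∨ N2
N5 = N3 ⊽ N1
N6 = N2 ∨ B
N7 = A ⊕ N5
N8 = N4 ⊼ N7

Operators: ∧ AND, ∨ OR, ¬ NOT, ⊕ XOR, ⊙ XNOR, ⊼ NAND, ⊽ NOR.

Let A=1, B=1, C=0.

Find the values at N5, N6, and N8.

N5 = 1  N6 = 1  N8 = 1

N1 = A XNOR C = 1 XNOR 0 = 0
N2 = N1 XOR B = 0 XOR 1 = 1
N3 = N2 NOR N1 = 1 NOR 0 = 0
N4 = N3 OR N2 = 0 OR 1 = 1
N5 = N3 NOR N1 = 0 NOR 0 = 1
N6 = N2 OR B = 1 OR 1 = 1
N7 = A XOR N5 = 1 XOR 1 = 0
N8 = N4 NAND N7 = 1 NAND 0 = 1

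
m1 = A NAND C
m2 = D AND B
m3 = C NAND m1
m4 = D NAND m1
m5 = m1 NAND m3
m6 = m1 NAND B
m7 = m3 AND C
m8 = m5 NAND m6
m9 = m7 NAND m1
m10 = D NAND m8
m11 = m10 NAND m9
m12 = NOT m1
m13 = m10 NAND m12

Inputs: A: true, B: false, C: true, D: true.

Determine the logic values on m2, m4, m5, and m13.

m1 = A NAND C = true NAND true = false
m2 = D AND B = true AND false = false
m3 = C NAND m1 = true NAND false = true
m4 = D NAND m1 = true NAND false = true
m5 = m1 NAND m3 = false NAND true = true
m6 = m1 NAND B = false NAND false = true
m8 = m5 NAND m6 = true NAND true = false
m10 = D NAND m8 = true NAND false = true
m12 = NOT m1 = NOT false = true
m13 = m10 NAND m12 = true NAND true = false

m2 = false, m4 = true, m5 = true, m13 = false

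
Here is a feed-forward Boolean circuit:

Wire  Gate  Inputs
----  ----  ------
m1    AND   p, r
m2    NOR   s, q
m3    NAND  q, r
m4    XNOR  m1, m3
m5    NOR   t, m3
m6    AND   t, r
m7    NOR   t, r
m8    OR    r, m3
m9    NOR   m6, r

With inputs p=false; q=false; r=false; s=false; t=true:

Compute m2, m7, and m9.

m2 = s NOR q = false NOR false = true
m6 = t AND r = true AND false = false
m7 = t NOR r = true NOR false = false
m9 = m6 NOR r = false NOR false = true

m2 = true; m7 = false; m9 = true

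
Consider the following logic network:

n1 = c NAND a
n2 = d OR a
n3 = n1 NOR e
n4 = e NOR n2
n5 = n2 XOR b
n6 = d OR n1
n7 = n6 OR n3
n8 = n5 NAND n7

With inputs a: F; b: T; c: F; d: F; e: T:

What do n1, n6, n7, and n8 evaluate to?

n1 = c NAND a = F NAND F = T
n2 = d OR a = F OR F = F
n3 = n1 NOR e = T NOR T = F
n5 = n2 XOR b = F XOR T = T
n6 = d OR n1 = F OR T = T
n7 = n6 OR n3 = T OR F = T
n8 = n5 NAND n7 = T NAND T = F

n1 = T, n6 = T, n7 = T, n8 = F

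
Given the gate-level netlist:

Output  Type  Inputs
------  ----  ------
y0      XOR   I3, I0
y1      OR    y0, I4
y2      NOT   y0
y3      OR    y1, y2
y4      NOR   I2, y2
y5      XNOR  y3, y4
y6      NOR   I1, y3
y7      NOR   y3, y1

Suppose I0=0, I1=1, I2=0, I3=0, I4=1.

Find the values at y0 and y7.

y0 = I3 XOR I0 = 0 XOR 0 = 0
y1 = y0 OR I4 = 0 OR 1 = 1
y2 = NOT y0 = NOT 0 = 1
y3 = y1 OR y2 = 1 OR 1 = 1
y7 = y3 NOR y1 = 1 NOR 1 = 0

y0 = 0, y7 = 0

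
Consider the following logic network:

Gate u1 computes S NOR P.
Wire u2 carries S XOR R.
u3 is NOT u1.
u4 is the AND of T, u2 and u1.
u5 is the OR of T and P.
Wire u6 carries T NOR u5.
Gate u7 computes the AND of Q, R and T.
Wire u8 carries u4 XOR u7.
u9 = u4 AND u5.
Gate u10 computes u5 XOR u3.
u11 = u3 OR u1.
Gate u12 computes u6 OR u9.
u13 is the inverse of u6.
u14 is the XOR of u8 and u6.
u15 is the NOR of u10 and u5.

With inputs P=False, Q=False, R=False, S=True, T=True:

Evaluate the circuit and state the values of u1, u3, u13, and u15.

u1 = False; u3 = True; u13 = True; u15 = False

u1 = S NOR P = True NOR False = False
u3 = NOT u1 = NOT False = True
u5 = T OR P = True OR False = True
u6 = T NOR u5 = True NOR True = False
u10 = u5 XOR u3 = True XOR True = False
u13 = NOT u6 = NOT False = True
u15 = u10 NOR u5 = False NOR True = False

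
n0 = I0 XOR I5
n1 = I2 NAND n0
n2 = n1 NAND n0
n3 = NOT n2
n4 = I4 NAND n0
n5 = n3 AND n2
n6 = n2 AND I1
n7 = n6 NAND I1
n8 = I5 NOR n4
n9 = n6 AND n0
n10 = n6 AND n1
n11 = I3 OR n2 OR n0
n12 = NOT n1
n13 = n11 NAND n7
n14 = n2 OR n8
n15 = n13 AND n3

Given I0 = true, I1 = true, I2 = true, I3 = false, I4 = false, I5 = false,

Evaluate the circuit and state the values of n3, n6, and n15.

n0 = I0 XOR I5 = true XOR false = true
n1 = I2 NAND n0 = true NAND true = false
n2 = n1 NAND n0 = false NAND true = true
n3 = NOT n2 = NOT true = false
n6 = n2 AND I1 = true AND true = true
n7 = n6 NAND I1 = true NAND true = false
n11 = I3 OR n2 OR n0 = false OR true OR true = true
n13 = n11 NAND n7 = true NAND false = true
n15 = n13 AND n3 = true AND false = false

n3 = false, n6 = true, n15 = false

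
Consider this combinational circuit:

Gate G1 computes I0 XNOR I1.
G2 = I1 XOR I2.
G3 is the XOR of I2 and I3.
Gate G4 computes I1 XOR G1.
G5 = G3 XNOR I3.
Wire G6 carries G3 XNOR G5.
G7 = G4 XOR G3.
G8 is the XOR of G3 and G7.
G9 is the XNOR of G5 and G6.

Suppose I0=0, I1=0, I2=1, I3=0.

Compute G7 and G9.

G1 = I0 XNOR I1 = 0 XNOR 0 = 1
G3 = I2 XOR I3 = 1 XOR 0 = 1
G4 = I1 XOR G1 = 0 XOR 1 = 1
G5 = G3 XNOR I3 = 1 XNOR 0 = 0
G6 = G3 XNOR G5 = 1 XNOR 0 = 0
G7 = G4 XOR G3 = 1 XOR 1 = 0
G9 = G5 XNOR G6 = 0 XNOR 0 = 1

G7 = 0, G9 = 1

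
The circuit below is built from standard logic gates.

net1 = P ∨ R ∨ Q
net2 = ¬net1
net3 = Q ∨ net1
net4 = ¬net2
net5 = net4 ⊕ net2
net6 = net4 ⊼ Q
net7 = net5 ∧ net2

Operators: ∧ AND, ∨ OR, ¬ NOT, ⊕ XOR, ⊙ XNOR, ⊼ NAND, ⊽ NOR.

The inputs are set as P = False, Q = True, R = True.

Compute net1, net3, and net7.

net1 = True, net3 = True, net7 = False

net1 = P OR R OR Q = False OR True OR True = True
net2 = NOT net1 = NOT True = False
net3 = Q OR net1 = True OR True = True
net4 = NOT net2 = NOT False = True
net5 = net4 XOR net2 = True XOR False = True
net7 = net5 AND net2 = True AND False = False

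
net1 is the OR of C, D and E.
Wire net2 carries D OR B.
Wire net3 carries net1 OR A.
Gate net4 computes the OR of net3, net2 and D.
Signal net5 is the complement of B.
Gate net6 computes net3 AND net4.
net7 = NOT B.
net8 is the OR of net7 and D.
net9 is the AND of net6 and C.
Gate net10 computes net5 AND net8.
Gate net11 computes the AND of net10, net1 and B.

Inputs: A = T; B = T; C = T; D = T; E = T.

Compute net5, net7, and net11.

net1 = C OR D OR E = T OR T OR T = T
net5 = NOT B = NOT T = F
net7 = NOT B = NOT T = F
net8 = net7 OR D = F OR T = T
net10 = net5 AND net8 = F AND T = F
net11 = net10 AND net1 AND B = F AND T AND T = F

net5 = F, net7 = F, net11 = F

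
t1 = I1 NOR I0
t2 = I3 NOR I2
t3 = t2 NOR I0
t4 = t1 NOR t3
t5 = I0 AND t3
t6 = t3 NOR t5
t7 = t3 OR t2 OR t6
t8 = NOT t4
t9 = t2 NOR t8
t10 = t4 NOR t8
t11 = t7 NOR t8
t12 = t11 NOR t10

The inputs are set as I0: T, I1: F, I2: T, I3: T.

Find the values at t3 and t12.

t1 = I1 NOR I0 = F NOR T = F
t2 = I3 NOR I2 = T NOR T = F
t3 = t2 NOR I0 = F NOR T = F
t4 = t1 NOR t3 = F NOR F = T
t5 = I0 AND t3 = T AND F = F
t6 = t3 NOR t5 = F NOR F = T
t7 = t3 OR t2 OR t6 = F OR F OR T = T
t8 = NOT t4 = NOT T = F
t10 = t4 NOR t8 = T NOR F = F
t11 = t7 NOR t8 = T NOR F = F
t12 = t11 NOR t10 = F NOR F = T

t3 = F, t12 = T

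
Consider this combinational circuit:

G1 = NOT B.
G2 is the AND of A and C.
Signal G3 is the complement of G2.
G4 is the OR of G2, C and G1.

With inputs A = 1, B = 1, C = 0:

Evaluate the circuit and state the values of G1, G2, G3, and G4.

G1 = 0, G2 = 0, G3 = 1, G4 = 0

G1 = NOT B = NOT 1 = 0
G2 = A AND C = 1 AND 0 = 0
G3 = NOT G2 = NOT 0 = 1
G4 = G2 OR C OR G1 = 0 OR 0 OR 0 = 0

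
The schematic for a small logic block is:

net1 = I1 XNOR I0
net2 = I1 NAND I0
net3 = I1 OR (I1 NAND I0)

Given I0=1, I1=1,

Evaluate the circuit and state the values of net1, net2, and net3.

net1 = 1  net2 = 0  net3 = 1

net1 = 1 XNOR 1 = 1
net2 = 1 NAND 1 = 0
net3 = 1 OR (1 NAND 1) = 1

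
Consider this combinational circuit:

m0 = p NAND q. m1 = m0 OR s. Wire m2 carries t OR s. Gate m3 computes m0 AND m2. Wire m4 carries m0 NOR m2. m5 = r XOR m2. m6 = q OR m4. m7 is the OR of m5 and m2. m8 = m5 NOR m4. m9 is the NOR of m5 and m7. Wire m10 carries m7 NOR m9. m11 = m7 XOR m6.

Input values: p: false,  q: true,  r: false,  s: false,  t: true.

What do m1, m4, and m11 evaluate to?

m1 = true, m4 = false, m11 = false

m0 = p NAND q = false NAND true = true
m1 = m0 OR s = true OR false = true
m2 = t OR s = true OR false = true
m4 = m0 NOR m2 = true NOR true = false
m5 = r XOR m2 = false XOR true = true
m6 = q OR m4 = true OR false = true
m7 = m5 OR m2 = true OR true = true
m11 = m7 XOR m6 = true XOR true = false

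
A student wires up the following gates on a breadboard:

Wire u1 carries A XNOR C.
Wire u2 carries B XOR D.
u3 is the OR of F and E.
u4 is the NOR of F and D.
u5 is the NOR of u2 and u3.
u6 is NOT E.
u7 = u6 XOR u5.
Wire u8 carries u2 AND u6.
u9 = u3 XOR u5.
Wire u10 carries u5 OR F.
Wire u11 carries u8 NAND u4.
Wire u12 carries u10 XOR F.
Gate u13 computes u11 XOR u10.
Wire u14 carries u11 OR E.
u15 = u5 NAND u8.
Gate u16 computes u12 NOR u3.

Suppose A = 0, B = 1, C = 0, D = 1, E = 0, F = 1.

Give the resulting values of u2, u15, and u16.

u2 = 0; u15 = 1; u16 = 0

u2 = B XOR D = 1 XOR 1 = 0
u3 = F OR E = 1 OR 0 = 1
u5 = u2 NOR u3 = 0 NOR 1 = 0
u6 = NOT E = NOT 0 = 1
u8 = u2 AND u6 = 0 AND 1 = 0
u10 = u5 OR F = 0 OR 1 = 1
u12 = u10 XOR F = 1 XOR 1 = 0
u15 = u5 NAND u8 = 0 NAND 0 = 1
u16 = u12 NOR u3 = 0 NOR 1 = 0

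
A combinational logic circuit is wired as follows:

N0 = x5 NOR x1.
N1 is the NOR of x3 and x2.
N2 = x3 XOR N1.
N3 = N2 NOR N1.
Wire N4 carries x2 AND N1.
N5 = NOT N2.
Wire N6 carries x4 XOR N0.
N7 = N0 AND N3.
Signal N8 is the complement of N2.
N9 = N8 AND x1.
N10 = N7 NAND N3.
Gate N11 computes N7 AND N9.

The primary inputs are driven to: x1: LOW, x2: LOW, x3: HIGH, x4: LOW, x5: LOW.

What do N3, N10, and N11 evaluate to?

N3 = LOW, N10 = HIGH, N11 = LOW

N0 = x5 NOR x1 = LOW NOR LOW = HIGH
N1 = x3 NOR x2 = HIGH NOR LOW = LOW
N2 = x3 XOR N1 = HIGH XOR LOW = HIGH
N3 = N2 NOR N1 = HIGH NOR LOW = LOW
N7 = N0 AND N3 = HIGH AND LOW = LOW
N8 = NOT N2 = NOT HIGH = LOW
N9 = N8 AND x1 = LOW AND LOW = LOW
N10 = N7 NAND N3 = LOW NAND LOW = HIGH
N11 = N7 AND N9 = LOW AND LOW = LOW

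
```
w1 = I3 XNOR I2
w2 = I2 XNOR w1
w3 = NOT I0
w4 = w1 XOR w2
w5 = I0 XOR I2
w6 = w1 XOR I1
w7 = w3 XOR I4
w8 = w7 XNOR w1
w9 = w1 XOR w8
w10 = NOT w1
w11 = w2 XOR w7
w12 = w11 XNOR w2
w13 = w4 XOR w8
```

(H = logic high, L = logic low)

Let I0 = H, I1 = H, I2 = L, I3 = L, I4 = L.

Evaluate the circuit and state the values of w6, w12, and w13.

w6 = L, w12 = H, w13 = H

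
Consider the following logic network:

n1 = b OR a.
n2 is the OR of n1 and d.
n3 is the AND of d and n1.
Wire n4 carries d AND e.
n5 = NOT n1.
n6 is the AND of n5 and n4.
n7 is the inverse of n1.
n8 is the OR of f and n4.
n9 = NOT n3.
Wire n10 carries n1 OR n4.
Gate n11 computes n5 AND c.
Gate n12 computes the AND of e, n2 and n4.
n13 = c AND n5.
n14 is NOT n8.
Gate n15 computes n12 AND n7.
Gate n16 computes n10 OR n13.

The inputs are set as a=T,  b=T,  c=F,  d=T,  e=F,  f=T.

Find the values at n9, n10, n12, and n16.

n9 = F, n10 = T, n12 = F, n16 = T

n1 = b OR a = T OR T = T
n2 = n1 OR d = T OR T = T
n3 = d AND n1 = T AND T = T
n4 = d AND e = T AND F = F
n5 = NOT n1 = NOT T = F
n9 = NOT n3 = NOT T = F
n10 = n1 OR n4 = T OR F = T
n12 = e AND n2 AND n4 = F AND T AND F = F
n13 = c AND n5 = F AND F = F
n16 = n10 OR n13 = T OR F = T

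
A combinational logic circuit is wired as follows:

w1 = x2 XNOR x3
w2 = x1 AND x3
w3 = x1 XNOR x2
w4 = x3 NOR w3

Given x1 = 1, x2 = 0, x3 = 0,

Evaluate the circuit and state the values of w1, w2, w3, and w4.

w1 = 1, w2 = 0, w3 = 0, w4 = 1

w1 = x2 XNOR x3 = 0 XNOR 0 = 1
w2 = x1 AND x3 = 1 AND 0 = 0
w3 = x1 XNOR x2 = 1 XNOR 0 = 0
w4 = x3 NOR w3 = 0 NOR 0 = 1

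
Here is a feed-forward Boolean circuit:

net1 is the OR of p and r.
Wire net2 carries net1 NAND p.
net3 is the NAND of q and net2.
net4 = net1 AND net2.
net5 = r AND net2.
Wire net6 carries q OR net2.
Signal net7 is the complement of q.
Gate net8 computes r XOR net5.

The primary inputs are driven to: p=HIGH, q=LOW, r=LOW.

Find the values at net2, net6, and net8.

net2 = LOW, net6 = LOW, net8 = LOW

net1 = p OR r = HIGH OR LOW = HIGH
net2 = net1 NAND p = HIGH NAND HIGH = LOW
net5 = r AND net2 = LOW AND LOW = LOW
net6 = q OR net2 = LOW OR LOW = LOW
net8 = r XOR net5 = LOW XOR LOW = LOW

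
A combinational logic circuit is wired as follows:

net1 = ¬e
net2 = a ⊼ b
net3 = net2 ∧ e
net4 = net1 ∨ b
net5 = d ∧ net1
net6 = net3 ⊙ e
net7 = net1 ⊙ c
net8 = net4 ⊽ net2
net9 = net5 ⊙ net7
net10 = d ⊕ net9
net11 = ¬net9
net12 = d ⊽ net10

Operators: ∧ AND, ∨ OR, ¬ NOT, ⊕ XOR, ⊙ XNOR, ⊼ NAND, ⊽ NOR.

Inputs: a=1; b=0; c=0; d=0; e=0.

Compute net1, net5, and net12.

net1 = NOT e = NOT 0 = 1
net5 = d AND net1 = 0 AND 1 = 0
net7 = net1 XNOR c = 1 XNOR 0 = 0
net9 = net5 XNOR net7 = 0 XNOR 0 = 1
net10 = d XOR net9 = 0 XOR 1 = 1
net12 = d NOR net10 = 0 NOR 1 = 0

net1 = 1, net5 = 0, net12 = 0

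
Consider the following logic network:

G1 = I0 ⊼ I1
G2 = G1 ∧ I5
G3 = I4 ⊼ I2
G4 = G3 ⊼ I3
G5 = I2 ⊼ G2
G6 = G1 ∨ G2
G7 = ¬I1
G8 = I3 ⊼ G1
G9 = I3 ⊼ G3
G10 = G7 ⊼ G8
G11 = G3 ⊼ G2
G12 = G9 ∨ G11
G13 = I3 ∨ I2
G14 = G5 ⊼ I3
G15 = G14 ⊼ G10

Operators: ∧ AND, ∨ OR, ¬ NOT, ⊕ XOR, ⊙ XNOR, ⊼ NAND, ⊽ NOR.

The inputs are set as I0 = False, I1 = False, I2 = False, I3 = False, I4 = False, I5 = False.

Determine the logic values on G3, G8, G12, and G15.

G3 = True, G8 = True, G12 = True, G15 = True

G1 = I0 NAND I1 = False NAND False = True
G2 = G1 AND I5 = True AND False = False
G3 = I4 NAND I2 = False NAND False = True
G5 = I2 NAND G2 = False NAND False = True
G7 = NOT I1 = NOT False = True
G8 = I3 NAND G1 = False NAND True = True
G9 = I3 NAND G3 = False NAND True = True
G10 = G7 NAND G8 = True NAND True = False
G11 = G3 NAND G2 = True NAND False = True
G12 = G9 OR G11 = True OR True = True
G14 = G5 NAND I3 = True NAND False = True
G15 = G14 NAND G10 = True NAND False = True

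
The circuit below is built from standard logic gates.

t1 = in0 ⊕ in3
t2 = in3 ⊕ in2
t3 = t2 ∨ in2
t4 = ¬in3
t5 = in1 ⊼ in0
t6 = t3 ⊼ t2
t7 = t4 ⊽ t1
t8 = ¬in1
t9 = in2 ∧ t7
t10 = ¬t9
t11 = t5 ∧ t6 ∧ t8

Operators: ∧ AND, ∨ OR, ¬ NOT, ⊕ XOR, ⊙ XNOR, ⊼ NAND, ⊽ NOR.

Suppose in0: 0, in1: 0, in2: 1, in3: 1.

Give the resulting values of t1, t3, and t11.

t1 = in0 XOR in3 = 0 XOR 1 = 1
t2 = in3 XOR in2 = 1 XOR 1 = 0
t3 = t2 OR in2 = 0 OR 1 = 1
t5 = in1 NAND in0 = 0 NAND 0 = 1
t6 = t3 NAND t2 = 1 NAND 0 = 1
t8 = NOT in1 = NOT 0 = 1
t11 = t5 AND t6 AND t8 = 1 AND 1 AND 1 = 1

t1 = 1, t3 = 1, t11 = 1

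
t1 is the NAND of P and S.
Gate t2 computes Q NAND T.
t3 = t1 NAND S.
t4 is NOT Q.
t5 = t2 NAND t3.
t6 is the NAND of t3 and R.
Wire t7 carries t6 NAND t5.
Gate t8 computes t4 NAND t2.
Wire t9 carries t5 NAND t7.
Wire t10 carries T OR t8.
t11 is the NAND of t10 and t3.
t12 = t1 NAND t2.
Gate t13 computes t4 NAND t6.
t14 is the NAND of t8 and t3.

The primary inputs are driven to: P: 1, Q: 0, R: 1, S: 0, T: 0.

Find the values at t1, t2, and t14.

t1 = 1, t2 = 1, t14 = 1

t1 = P NAND S = 1 NAND 0 = 1
t2 = Q NAND T = 0 NAND 0 = 1
t3 = t1 NAND S = 1 NAND 0 = 1
t4 = NOT Q = NOT 0 = 1
t8 = t4 NAND t2 = 1 NAND 1 = 0
t14 = t8 NAND t3 = 0 NAND 1 = 1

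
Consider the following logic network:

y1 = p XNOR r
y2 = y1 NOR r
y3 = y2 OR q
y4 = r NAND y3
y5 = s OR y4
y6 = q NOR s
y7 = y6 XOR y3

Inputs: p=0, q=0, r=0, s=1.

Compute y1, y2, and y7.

y1 = 1, y2 = 0, y7 = 0

y1 = p XNOR r = 0 XNOR 0 = 1
y2 = y1 NOR r = 1 NOR 0 = 0
y3 = y2 OR q = 0 OR 0 = 0
y6 = q NOR s = 0 NOR 1 = 0
y7 = y6 XOR y3 = 0 XOR 0 = 0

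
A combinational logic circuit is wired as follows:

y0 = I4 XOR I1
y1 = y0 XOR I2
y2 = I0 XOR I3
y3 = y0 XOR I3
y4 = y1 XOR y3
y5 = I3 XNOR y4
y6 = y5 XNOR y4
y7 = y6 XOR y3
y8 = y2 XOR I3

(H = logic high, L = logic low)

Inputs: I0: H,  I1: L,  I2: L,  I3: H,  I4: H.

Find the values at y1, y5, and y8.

y1 = H, y5 = H, y8 = H

y0 = I4 XOR I1 = H XOR L = H
y1 = y0 XOR I2 = H XOR L = H
y2 = I0 XOR I3 = H XOR H = L
y3 = y0 XOR I3 = H XOR H = L
y4 = y1 XOR y3 = H XOR L = H
y5 = I3 XNOR y4 = H XNOR H = H
y8 = y2 XOR I3 = L XOR H = H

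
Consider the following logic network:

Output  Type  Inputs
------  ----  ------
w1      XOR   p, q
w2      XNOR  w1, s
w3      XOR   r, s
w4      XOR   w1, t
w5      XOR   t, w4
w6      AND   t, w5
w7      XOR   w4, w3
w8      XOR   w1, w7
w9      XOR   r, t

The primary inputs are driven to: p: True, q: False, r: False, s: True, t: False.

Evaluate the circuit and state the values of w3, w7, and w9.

w1 = p XOR q = True XOR False = True
w3 = r XOR s = False XOR True = True
w4 = w1 XOR t = True XOR False = True
w7 = w4 XOR w3 = True XOR True = False
w9 = r XOR t = False XOR False = False

w3 = True  w7 = False  w9 = False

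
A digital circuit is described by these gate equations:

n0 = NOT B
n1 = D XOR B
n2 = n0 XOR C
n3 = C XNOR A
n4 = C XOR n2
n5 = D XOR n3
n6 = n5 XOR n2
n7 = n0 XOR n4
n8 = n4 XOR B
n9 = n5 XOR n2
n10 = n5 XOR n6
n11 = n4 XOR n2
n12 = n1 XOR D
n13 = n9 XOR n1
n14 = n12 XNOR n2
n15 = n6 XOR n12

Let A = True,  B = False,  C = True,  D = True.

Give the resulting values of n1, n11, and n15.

n1 = True, n11 = True, n15 = False

n0 = NOT B = NOT False = True
n1 = D XOR B = True XOR False = True
n2 = n0 XOR C = True XOR True = False
n3 = C XNOR A = True XNOR True = True
n4 = C XOR n2 = True XOR False = True
n5 = D XOR n3 = True XOR True = False
n6 = n5 XOR n2 = False XOR False = False
n11 = n4 XOR n2 = True XOR False = True
n12 = n1 XOR D = True XOR True = False
n15 = n6 XOR n12 = False XOR False = False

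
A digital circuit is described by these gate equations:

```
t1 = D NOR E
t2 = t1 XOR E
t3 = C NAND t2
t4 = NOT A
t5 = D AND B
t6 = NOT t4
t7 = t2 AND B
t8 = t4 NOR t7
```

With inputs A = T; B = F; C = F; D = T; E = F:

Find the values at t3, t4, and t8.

t3 = T  t4 = F  t8 = T

t1 = D NOR E = T NOR F = F
t2 = t1 XOR E = F XOR F = F
t3 = C NAND t2 = F NAND F = T
t4 = NOT A = NOT T = F
t7 = t2 AND B = F AND F = F
t8 = t4 NOR t7 = F NOR F = T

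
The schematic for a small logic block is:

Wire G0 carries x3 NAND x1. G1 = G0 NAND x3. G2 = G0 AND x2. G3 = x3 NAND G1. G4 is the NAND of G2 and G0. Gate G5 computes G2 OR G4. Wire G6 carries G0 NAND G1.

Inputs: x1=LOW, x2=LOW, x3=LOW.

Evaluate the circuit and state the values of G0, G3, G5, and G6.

G0 = HIGH, G3 = HIGH, G5 = HIGH, G6 = LOW

G0 = x3 NAND x1 = LOW NAND LOW = HIGH
G1 = G0 NAND x3 = HIGH NAND LOW = HIGH
G2 = G0 AND x2 = HIGH AND LOW = LOW
G3 = x3 NAND G1 = LOW NAND HIGH = HIGH
G4 = G2 NAND G0 = LOW NAND HIGH = HIGH
G5 = G2 OR G4 = LOW OR HIGH = HIGH
G6 = G0 NAND G1 = HIGH NAND HIGH = LOW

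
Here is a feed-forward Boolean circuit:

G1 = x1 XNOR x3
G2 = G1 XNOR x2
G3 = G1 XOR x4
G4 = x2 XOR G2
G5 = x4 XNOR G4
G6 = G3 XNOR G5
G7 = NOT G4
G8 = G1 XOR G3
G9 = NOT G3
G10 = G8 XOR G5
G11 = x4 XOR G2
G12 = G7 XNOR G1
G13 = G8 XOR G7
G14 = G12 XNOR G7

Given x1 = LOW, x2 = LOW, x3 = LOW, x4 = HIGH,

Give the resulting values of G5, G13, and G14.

G1 = x1 XNOR x3 = LOW XNOR LOW = HIGH
G2 = G1 XNOR x2 = HIGH XNOR LOW = LOW
G3 = G1 XOR x4 = HIGH XOR HIGH = LOW
G4 = x2 XOR G2 = LOW XOR LOW = LOW
G5 = x4 XNOR G4 = HIGH XNOR LOW = LOW
G7 = NOT G4 = NOT LOW = HIGH
G8 = G1 XOR G3 = HIGH XOR LOW = HIGH
G12 = G7 XNOR G1 = HIGH XNOR HIGH = HIGH
G13 = G8 XOR G7 = HIGH XOR HIGH = LOW
G14 = G12 XNOR G7 = HIGH XNOR HIGH = HIGH

G5 = LOW, G13 = LOW, G14 = HIGH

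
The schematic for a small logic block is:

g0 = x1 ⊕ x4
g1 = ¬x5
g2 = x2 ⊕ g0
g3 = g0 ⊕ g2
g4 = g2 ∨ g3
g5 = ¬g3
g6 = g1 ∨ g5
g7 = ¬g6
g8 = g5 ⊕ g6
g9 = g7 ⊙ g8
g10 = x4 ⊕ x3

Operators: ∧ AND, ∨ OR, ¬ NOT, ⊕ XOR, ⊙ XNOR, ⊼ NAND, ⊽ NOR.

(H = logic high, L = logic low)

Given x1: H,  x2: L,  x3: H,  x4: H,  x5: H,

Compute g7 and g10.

g0 = x1 XOR x4 = H XOR H = L
g1 = NOT x5 = NOT H = L
g2 = x2 XOR g0 = L XOR L = L
g3 = g0 XOR g2 = L XOR L = L
g5 = NOT g3 = NOT L = H
g6 = g1 OR g5 = L OR H = H
g7 = NOT g6 = NOT H = L
g10 = x4 XOR x3 = H XOR H = L

g7 = L  g10 = L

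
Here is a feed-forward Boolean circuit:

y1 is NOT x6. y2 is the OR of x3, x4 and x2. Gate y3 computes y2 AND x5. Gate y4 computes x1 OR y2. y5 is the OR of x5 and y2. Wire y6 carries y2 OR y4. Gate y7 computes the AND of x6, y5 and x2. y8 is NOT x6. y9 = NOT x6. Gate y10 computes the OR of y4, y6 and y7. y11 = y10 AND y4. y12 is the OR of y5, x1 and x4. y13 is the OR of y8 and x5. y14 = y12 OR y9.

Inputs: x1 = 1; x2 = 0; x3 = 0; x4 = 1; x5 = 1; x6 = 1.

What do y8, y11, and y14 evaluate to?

y8 = 0, y11 = 1, y14 = 1

y2 = x3 OR x4 OR x2 = 0 OR 1 OR 0 = 1
y4 = x1 OR y2 = 1 OR 1 = 1
y5 = x5 OR y2 = 1 OR 1 = 1
y6 = y2 OR y4 = 1 OR 1 = 1
y7 = x6 AND y5 AND x2 = 1 AND 1 AND 0 = 0
y8 = NOT x6 = NOT 1 = 0
y9 = NOT x6 = NOT 1 = 0
y10 = y4 OR y6 OR y7 = 1 OR 1 OR 0 = 1
y11 = y10 AND y4 = 1 AND 1 = 1
y12 = y5 OR x1 OR x4 = 1 OR 1 OR 1 = 1
y14 = y12 OR y9 = 1 OR 0 = 1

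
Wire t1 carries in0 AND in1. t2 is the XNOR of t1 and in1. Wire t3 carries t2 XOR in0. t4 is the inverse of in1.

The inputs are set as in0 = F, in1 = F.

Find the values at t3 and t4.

t3 = T, t4 = T

t1 = in0 AND in1 = F AND F = F
t2 = t1 XNOR in1 = F XNOR F = T
t3 = t2 XOR in0 = T XOR F = T
t4 = NOT in1 = NOT F = T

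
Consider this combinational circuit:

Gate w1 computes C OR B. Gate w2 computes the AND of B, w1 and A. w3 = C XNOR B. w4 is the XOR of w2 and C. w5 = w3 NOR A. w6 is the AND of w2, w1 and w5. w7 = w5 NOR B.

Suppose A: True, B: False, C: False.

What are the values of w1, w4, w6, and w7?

w1 = C OR B = False OR False = False
w2 = B AND w1 AND A = False AND False AND True = False
w3 = C XNOR B = False XNOR False = True
w4 = w2 XOR C = False XOR False = False
w5 = w3 NOR A = True NOR True = False
w6 = w2 AND w1 AND w5 = False AND False AND False = False
w7 = w5 NOR B = False NOR False = True

w1 = False; w4 = False; w6 = False; w7 = True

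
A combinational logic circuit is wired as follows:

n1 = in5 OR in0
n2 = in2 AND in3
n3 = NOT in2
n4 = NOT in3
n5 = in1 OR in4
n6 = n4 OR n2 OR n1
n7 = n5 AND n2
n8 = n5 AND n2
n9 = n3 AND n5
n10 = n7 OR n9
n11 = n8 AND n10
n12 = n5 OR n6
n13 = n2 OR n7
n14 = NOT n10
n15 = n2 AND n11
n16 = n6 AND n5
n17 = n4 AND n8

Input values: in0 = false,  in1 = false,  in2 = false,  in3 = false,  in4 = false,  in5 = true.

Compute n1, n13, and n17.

n1 = true; n13 = false; n17 = false

n1 = in5 OR in0 = true OR false = true
n2 = in2 AND in3 = false AND false = false
n4 = NOT in3 = NOT false = true
n5 = in1 OR in4 = false OR false = false
n7 = n5 AND n2 = false AND false = false
n8 = n5 AND n2 = false AND false = false
n13 = n2 OR n7 = false OR false = false
n17 = n4 AND n8 = true AND false = false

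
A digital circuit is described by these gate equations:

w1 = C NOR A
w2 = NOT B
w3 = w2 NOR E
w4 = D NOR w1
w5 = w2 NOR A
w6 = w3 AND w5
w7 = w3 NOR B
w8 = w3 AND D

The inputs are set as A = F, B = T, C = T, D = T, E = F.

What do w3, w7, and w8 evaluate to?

w3 = T, w7 = F, w8 = T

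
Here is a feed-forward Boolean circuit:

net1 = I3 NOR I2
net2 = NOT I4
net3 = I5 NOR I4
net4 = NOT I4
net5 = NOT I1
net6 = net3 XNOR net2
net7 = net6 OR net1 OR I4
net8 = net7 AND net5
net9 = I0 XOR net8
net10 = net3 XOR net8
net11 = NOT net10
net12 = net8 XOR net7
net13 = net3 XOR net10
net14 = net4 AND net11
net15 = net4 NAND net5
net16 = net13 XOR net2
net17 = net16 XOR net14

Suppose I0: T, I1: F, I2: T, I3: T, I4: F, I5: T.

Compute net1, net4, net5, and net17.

net1 = I3 NOR I2 = T NOR T = F
net2 = NOT I4 = NOT F = T
net3 = I5 NOR I4 = T NOR F = F
net4 = NOT I4 = NOT F = T
net5 = NOT I1 = NOT F = T
net6 = net3 XNOR net2 = F XNOR T = F
net7 = net6 OR net1 OR I4 = F OR F OR F = F
net8 = net7 AND net5 = F AND T = F
net10 = net3 XOR net8 = F XOR F = F
net11 = NOT net10 = NOT F = T
net13 = net3 XOR net10 = F XOR F = F
net14 = net4 AND net11 = T AND T = T
net16 = net13 XOR net2 = F XOR T = T
net17 = net16 XOR net14 = T XOR T = F

net1 = F, net4 = T, net5 = T, net17 = F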